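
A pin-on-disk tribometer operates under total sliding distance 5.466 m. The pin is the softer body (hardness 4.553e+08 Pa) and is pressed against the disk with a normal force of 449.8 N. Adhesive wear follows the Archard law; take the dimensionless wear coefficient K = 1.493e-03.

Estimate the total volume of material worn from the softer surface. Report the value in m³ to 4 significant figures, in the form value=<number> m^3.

Shown intermediates are rounded, and every step carries full precision; rounded just once to four significant digits.
Restated in SI base units: W = 449.8 N, H = 4.553e+08 Pa, K = 1.493e-03.
Wear volume V = K·W·L/H = 1.493e-03 · 449.8 · 5.466 / 4.553e+08 = 8.062e-09 m³.

value=8.062e-09 m^3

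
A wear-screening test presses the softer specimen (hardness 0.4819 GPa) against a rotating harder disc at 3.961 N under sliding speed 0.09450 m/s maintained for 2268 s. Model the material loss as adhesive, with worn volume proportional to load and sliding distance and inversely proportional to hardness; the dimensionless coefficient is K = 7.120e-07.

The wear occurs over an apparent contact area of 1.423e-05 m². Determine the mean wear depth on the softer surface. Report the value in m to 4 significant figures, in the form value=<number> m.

The algebra maintains full precision; intermediates are shown rounded, and one last rounding to four significant figures.
Distance covered L = v·t = 0.09450 m/s × 2268 s = 214.3 m.
Hardness H = 0.4819 GPa = 4.819e+08 Pa.
As SI base values: W = 3.961 N, H = 4.819e+08 Pa, K = 7.120e-07.
Wear volume V = K·W·L/H = 7.120e-07 · 3.961 · 214.3 / 4.819e+08 = 1.254e-12 m³.
Wear depth h = V/A = 1.254e-12 / 1.423e-05 = 8.815e-08 m.

value=8.815e-08 m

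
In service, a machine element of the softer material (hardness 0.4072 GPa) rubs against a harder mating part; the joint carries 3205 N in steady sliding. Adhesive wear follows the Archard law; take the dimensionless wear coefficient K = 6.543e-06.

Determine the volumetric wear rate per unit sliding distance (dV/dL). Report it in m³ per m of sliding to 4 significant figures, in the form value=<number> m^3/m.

value=5.150e-11 m^3/m

Intermediates are shown rounded; the computation keeps full float precision; a lone final rounding: 4 significant figures.
Convert: Hardness H = 0.4072 GPa = 4.072e+08 Pa.
In SI base units, W = 3205 N, H = 4.072e+08 Pa, K = 6.543e-06.
Volumetric rate dV/dL = K·W/H — distance-free: 6.543e-06 · 3205 / 4.072e+08 = 5.150e-11 m³/m.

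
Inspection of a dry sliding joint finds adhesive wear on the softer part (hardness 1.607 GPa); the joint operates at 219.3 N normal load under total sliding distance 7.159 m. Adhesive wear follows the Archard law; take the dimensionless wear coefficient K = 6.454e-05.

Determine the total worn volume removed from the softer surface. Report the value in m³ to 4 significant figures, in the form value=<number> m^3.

The computation keeps full precision; intermediate values are displayed rounded — one final rounding, at four significant figures.
Convert: Hardness H = 1.607 GPa = 1.607e+09 Pa.
In SI base units: W = 219.3 N, H = 1.607e+09 Pa, K = 6.454e-05.
Apply Archard: V = K·W·L/H = 6.454e-05 · 219.3 · 7.159 / 1.607e+09 = 6.305e-11 m³.

value=6.305e-11 m^3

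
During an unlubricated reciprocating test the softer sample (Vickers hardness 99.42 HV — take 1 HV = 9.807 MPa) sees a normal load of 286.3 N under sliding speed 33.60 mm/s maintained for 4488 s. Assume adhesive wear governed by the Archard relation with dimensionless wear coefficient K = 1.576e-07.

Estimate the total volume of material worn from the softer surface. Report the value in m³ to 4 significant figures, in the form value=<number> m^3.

value=6.978e-12 m^3

Every step carries full precision. Intermediates are shown rounded; a single final rounding, at four significant figures.
Convert: Sliding speed v = 33.60 mm/s = 0.03360 m/s. Path length L = v·t = 0.03360 m/s × 4488 s = 150.8 m.
Convert: Hardness H = 99.42 HV × 9.807 MPa/HV = 975.0 MPa = 9.750e+08 Pa.
Restated in SI base units: W = 286.3 N, H = 9.750e+08 Pa, K = 1.576e-07.
Archard volume V = K·W·L/H = 1.576e-07 · 286.3 · 150.8 / 9.750e+08 = 6.978e-12 m³.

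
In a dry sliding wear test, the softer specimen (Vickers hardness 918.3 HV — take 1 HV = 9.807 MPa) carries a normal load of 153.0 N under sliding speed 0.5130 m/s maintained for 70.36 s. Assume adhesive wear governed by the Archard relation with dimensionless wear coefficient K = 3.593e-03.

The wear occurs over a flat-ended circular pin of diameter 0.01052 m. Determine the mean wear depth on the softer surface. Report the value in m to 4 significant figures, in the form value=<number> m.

Displayed values are rounded, and every step carries exact precision, and a lone final rounding: four significant digits.
Convert: Sliding distance L = v·t = 0.5130 m/s × 70.36 s = 36.09 m.
Convert: Hardness H = 918.3 HV × 9.807 MPa/HV = 9006 MPa = 9.006e+09 Pa.
Convert: Contact area A = π·d²/4 = π·(0.01052 m)²/4 = 8.692e-05 m².
Expressed in SI base units: W = 153.0 N, H = 9.006e+09 Pa, K = 3.593e-03.
Archard relation: V = K·W·L/H = 3.593e-03 · 153.0 · 36.09 / 9.006e+09 = 2.203e-09 m³.
Mean depth h = V/A = 2.203e-09 / 8.692e-05 = 2.535e-05 m.

value=2.535e-05 m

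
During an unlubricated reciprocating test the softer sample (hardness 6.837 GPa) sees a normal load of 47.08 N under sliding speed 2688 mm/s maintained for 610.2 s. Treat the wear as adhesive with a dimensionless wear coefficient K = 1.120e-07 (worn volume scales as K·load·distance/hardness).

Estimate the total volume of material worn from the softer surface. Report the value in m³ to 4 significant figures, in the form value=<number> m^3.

All arithmetic keeps full precision, and intermediate values appear rounded, and rounded once at the end, at four significant figures.
Sliding speed v = 2688 mm/s = 2.688 m/s. Distance L = v·t = 2.688 m/s × 610.2 s = 1640 m.
Hardness H = 6.837 GPa = 6.837e+09 Pa.
In SI base units, W = 47.08 N, H = 6.837e+09 Pa, K = 1.120e-07.
Wear volume V = K·W·L/H = 1.120e-07 · 47.08 · 1640 / 6.837e+09 = 1.265e-12 m³.

value=1.265e-12 m^3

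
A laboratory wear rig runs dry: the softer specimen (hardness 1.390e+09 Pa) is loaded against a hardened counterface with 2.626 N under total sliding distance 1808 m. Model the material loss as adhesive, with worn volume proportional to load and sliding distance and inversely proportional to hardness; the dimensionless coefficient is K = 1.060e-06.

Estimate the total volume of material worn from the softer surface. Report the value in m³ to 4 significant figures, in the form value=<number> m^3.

The intermediates are displayed rounded. All arithmetic runs at exact precision. Rounded once at the end: four significant figures.
Restated in SI base units: W = 2.626 N, H = 1.390e+09 Pa, K = 1.060e-06.
The Archard volume V = K·W·L/H = 1.060e-06 · 2.626 · 1808 / 1.390e+09 = 3.621e-12 m³.

value=3.621e-12 m^3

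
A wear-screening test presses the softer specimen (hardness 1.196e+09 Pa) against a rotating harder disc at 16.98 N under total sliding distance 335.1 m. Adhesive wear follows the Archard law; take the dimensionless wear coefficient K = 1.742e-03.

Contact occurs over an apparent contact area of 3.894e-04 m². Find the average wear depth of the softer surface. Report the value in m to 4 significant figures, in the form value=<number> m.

value=2.128e-05 m

Printed values are rounded, and the algebra runs at full precision — a lone final rounding to 4 significant digits.
Restated in SI base units: W = 16.98 N, H = 1.196e+09 Pa, K = 1.742e-03.
Apply Archard: V = K·W·L/H = 1.742e-03 · 16.98 · 335.1 / 1.196e+09 = 8.288e-09 m³.
Depth h = V/A = 8.288e-09 / 3.894e-04 = 2.128e-05 m.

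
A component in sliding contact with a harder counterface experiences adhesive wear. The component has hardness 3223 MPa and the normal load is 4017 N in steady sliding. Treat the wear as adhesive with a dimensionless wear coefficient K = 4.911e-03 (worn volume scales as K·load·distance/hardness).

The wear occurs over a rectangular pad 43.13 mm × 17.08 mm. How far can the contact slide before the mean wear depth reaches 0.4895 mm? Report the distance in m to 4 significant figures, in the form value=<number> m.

value=58.91 m

Intermediate values are shown rounded, and every step carries exact precision, and rounded once at the end, at 4 significant digits.
Convert: Hardness H = 3223 MPa = 3.223e+09 Pa.
Convert: Pad sides 43.13 mm × 17.08 mm = 0.04313 m × 0.01708 m. Contact area A = 0.04313 m × 0.01708 m = 7.367e-04 m².
Convert: Depth limit h_lim = 0.4895 mm = 4.895e-04 m.
Collected in SI base units: W = 4017 N, H = 3.223e+09 Pa, K = 4.911e-03.
Volume at the limit: V_lim = h_lim·A = 4.895e-04 · 7.367e-04 = 3.606e-07 m³.
Inverting, life L = V_lim·H/(K·W) = 3.606e-07 · 3.223e+09 / (4.911e-03 · 4017) = 58.91 m.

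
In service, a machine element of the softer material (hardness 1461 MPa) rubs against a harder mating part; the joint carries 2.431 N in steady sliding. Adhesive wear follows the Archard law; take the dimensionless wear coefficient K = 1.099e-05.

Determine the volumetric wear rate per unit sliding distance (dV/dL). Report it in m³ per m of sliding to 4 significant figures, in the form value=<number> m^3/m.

Printed values are rounded; the algebra runs at full float precision; a single final rounding: four significant figures.
Hardness H = 1461 MPa = 1.461e+09 Pa.
Collected in SI base units: W = 2.431 N, H = 1.461e+09 Pa, K = 1.099e-05.
Rate of wear dV/dL = K·W/H: 1.099e-05 · 2.431 / 1.461e+09 = 1.829e-14 m³/m.

value=1.829e-14 m^3/m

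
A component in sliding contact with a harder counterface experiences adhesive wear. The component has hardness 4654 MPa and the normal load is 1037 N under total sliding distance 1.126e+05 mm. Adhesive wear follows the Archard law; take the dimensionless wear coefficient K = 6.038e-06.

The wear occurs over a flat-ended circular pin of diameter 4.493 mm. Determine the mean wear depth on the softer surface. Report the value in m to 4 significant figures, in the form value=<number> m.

Each operation keeps full float precision; quoted intermediates are rounded — a lone final rounding: 4 significant figures.
The distance L = 1.126e+05 mm = 112.6 m.
Hardness H = 4654 MPa = 4.654e+09 Pa.
Pin diameter d = 4.493 mm = 0.004493 m. Contact area A = π·d²/4 = π·(0.004493 m)²/4 = 1.585e-05 m².
Restated in SI base units: W = 1037 N, H = 4.654e+09 Pa, K = 6.038e-06.
Apply Archard: V = K·W·L/H = 6.038e-06 · 1037 · 112.6 / 4.654e+09 = 1.515e-10 m³.
Depth of wear h = V/A = 1.515e-10 / 1.585e-05 = 9.555e-06 m.

value=9.555e-06 m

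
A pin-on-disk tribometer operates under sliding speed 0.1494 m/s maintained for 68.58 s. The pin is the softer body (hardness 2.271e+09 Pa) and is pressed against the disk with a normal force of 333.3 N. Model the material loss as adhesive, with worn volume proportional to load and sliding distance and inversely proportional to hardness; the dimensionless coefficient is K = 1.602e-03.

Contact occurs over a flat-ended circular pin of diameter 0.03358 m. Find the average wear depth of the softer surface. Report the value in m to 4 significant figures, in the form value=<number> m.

value=2.720e-06 m

The algebra keeps full float precision; the intermediates are shown rounded, and one final rounding to 4 significant figures.
Distance covered L = v·t = 0.1494 m/s × 68.58 s = 10.25 m.
Contact area A = π·d²/4 = π·(0.03358 m)²/4 = 8.856e-04 m².
In SI base units: W = 333.3 N, H = 2.271e+09 Pa, K = 1.602e-03.
Volume removed: V = K·W·L/H = 1.602e-03 · 333.3 · 10.25 / 2.271e+09 = 2.409e-09 m³.
Mean depth h = V/A = 2.409e-09 / 8.856e-04 = 2.720e-06 m.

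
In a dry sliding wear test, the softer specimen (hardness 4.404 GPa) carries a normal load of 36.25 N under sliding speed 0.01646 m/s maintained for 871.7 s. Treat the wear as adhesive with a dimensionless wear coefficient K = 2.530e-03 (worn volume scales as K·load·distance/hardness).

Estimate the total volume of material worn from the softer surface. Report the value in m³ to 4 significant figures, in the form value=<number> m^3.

value=2.988e-10 m^3

Intermediates are shown rounded; all arithmetic carries exact precision, and one last rounding, at four significant figures.
The distance L = v·t = 0.01646 m/s × 871.7 s = 14.35 m.
Hardness H = 4.404 GPa = 4.404e+09 Pa.
Restated in SI base units: W = 36.25 N, H = 4.404e+09 Pa, K = 2.530e-03.
Apply Archard: V = K·W·L/H = 2.530e-03 · 36.25 · 14.35 / 4.404e+09 = 2.988e-10 m³.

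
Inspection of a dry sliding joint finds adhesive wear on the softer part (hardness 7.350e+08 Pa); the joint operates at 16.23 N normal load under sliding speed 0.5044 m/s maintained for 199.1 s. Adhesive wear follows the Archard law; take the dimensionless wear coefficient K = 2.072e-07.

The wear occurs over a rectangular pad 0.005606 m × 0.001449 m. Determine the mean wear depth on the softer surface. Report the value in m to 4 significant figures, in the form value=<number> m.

value=5.656e-08 m

Intermediates are displayed rounded, and the computation keeps exact precision — rounded once at the end, at 4 significant figures.
Convert: Distance L = v·t = 0.5044 m/s × 199.1 s = 100.4 m.
Convert: Contact area A = 0.005606 m × 0.001449 m = 8.123e-06 m².
SI base units throughout: W = 16.23 N, H = 7.350e+08 Pa, K = 2.072e-07.
Archard volume V = K·W·L/H = 2.072e-07 · 16.23 · 100.4 / 7.350e+08 = 4.595e-13 m³.
Depth h = V/A = 4.595e-13 / 8.123e-06 = 5.656e-08 m.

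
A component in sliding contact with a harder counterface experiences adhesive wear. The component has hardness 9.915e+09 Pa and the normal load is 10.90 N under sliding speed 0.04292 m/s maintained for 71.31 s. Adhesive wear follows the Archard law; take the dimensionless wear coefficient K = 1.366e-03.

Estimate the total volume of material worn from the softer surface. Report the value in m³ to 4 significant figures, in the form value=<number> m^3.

All arithmetic maintains exact precision, and intermediate values are printed rounded; one final rounding: 4 significant digits.
Convert: Sliding distance L = v·t = 0.04292 m/s × 71.31 s = 3.061 m.
In SI base units, W = 10.90 N, H = 9.915e+09 Pa, K = 1.366e-03.
Wear volume V = K·W·L/H = 1.366e-03 · 10.90 · 3.061 / 9.915e+09 = 4.596e-12 m³.

value=4.596e-12 m^3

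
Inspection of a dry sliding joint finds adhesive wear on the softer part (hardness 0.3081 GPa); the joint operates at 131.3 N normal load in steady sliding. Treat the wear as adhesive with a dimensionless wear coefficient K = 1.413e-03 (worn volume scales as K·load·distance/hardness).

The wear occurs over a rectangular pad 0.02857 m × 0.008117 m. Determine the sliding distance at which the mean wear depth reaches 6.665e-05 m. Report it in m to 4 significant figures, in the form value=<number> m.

Quoted intermediates are rounded. Each operation carries exact precision, and rounded just once: four significant digits.
Hardness H = 0.3081 GPa = 3.081e+08 Pa.
Contact area A = 0.02857 m × 0.008117 m = 2.319e-04 m².
In SI base units, W = 131.3 N, H = 3.081e+08 Pa, K = 1.413e-03.
Permissible volume V_lim = h_lim·A = 6.665e-05 · 2.319e-04 = 1.546e-08 m³.
Sliding life L = V_lim·H/(K·W) = 1.546e-08 · 3.081e+08 / (1.413e-03 · 131.3) = 25.67 m.

value=25.67 m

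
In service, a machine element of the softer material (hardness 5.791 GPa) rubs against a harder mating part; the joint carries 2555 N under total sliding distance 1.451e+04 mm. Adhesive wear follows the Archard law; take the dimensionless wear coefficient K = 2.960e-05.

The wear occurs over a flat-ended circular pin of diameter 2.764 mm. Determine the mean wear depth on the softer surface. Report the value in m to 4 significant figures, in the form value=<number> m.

value=3.158e-05 m

Shown intermediates are rounded — all working math maintains full precision, and a single final rounding: 4 significant figures.
Path length L = 1.451e+04 mm = 14.51 m.
Hardness H = 5.791 GPa = 5.791e+09 Pa.
Pin diameter d = 2.764 mm = 0.002764 m. Contact area A = π·d²/4 = π·(0.002764 m)²/4 = 6.000e-06 m².
Working in SI base units: W = 2555 N, H = 5.791e+09 Pa, K = 2.960e-05.
Wear volume V = K·W·L/H = 2.960e-05 · 2555 · 14.51 / 5.791e+09 = 1.895e-10 m³.
Wear depth h = V/A = 1.895e-10 / 6.000e-06 = 3.158e-05 m.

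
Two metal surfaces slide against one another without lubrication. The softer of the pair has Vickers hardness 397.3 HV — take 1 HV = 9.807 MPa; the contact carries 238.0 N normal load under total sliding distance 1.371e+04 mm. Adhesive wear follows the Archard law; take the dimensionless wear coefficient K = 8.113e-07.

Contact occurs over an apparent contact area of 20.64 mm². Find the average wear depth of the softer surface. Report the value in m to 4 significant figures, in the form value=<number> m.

The intermediates are shown rounded; every step keeps full precision. Rounded just once: four significant figures.
Sliding distance L = 1.371e+04 mm = 13.71 m.
Hardness H = 397.3 HV × 9.807 MPa/HV = 3896 MPa = 3.896e+09 Pa.
Contact area A = 20.64 mm² = 2.064e-05 m².
Restated in SI base units: W = 238.0 N, H = 3.896e+09 Pa, K = 8.113e-07.
Archard relation: V = K·W·L/H = 8.113e-07 · 238.0 · 13.71 / 3.896e+09 = 6.794e-13 m³.
Mean depth h = V/A = 6.794e-13 / 2.064e-05 = 3.292e-08 m.

value=3.292e-08 m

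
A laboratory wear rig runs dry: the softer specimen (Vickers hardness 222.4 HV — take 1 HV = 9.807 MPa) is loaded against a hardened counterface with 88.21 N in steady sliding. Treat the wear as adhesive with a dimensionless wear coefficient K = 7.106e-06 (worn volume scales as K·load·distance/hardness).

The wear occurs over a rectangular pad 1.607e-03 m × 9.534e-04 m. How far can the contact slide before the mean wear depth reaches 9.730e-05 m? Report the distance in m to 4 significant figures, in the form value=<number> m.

Shown intermediates are rounded; each operation maintains exact precision. Rounded just once, at four significant digits.
Hardness H = 222.4 HV × 9.807 MPa/HV = 2181 MPa = 2.181e+09 Pa.
Contact area A = 1.607e-03 m × 9.534e-04 m = 1.532e-06 m².
Working in SI base units: W = 88.21 N, H = 2.181e+09 Pa, K = 7.106e-06.
At the depth limit, V_lim = h_lim·A = 9.730e-05 · 1.532e-06 = 1.491e-10 m³.
So the life L = V_lim·H/(K·W) = 1.491e-10 · 2.181e+09 / (7.106e-06 · 88.21) = 518.7 m.

value=518.7 m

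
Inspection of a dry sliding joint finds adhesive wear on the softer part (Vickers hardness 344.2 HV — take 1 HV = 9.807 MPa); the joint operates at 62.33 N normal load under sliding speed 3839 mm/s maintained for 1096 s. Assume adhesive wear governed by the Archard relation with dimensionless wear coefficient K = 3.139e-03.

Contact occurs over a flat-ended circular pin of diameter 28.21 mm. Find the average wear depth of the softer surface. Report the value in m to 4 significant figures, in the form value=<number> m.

Intermediate values are shown rounded; every step keeps full precision — one final rounding to four significant figures.
Sliding speed v = 3839 mm/s = 3.839 m/s. Total distance L = v·t = 3.839 m/s × 1096 s = 4208 m.
Hardness H = 344.2 HV × 9.807 MPa/HV = 3376 MPa = 3.376e+09 Pa.
Pin diameter d = 28.21 mm = 0.02821 m. Contact area A = π·d²/4 = π·(0.02821 m)²/4 = 6.250e-04 m².
In SI base units: W = 62.33 N, H = 3.376e+09 Pa, K = 3.139e-03.
By Archard's law, V = K·W·L/H = 3.139e-03 · 62.33 · 4208 / 3.376e+09 = 2.439e-07 m³.
Average depth h = V/A = 2.439e-07 / 6.250e-04 = 3.902e-04 m.

value=3.902e-04 m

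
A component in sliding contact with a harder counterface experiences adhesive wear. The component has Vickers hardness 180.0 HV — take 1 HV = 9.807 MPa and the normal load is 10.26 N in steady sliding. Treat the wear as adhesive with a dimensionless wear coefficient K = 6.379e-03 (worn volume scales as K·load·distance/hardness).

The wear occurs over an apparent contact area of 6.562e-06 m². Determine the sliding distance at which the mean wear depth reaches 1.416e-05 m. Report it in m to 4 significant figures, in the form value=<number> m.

value=2.506 m

Printed values are rounded, and the computation keeps exact precision, and one last rounding, at four significant figures.
Hardness H = 180.0 HV × 9.807 MPa/HV = 1765 MPa = 1.765e+09 Pa.
Collected in SI base units: W = 10.26 N, H = 1.765e+09 Pa, K = 6.379e-03.
Wearable volume V_lim = h_lim·A = 1.416e-05 · 6.562e-06 = 9.292e-11 m³.
So the life L = V_lim·H/(K·W) = 9.292e-11 · 1.765e+09 / (6.379e-03 · 10.26) = 2.506 m.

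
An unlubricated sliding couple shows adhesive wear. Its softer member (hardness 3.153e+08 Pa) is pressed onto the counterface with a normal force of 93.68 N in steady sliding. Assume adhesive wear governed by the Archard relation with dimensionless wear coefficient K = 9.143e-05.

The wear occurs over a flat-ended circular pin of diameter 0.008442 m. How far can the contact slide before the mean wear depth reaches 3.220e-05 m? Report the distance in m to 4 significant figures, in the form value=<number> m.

The algebra maintains full precision. Intermediate values are shown rounded. Rounded once at the end to four significant digits.
Contact area A = π·d²/4 = π·(0.008442 m)²/4 = 5.597e-05 m².
In SI base units, W = 93.68 N, H = 3.153e+08 Pa, K = 9.143e-05.
Allowed volume V_lim = h_lim·A = 3.220e-05 · 5.597e-05 = 1.802e-09 m³.
Inverting, life L = V_lim·H/(K·W) = 1.802e-09 · 3.153e+08 / (9.143e-05 · 93.68) = 66.35 m.

value=66.35 m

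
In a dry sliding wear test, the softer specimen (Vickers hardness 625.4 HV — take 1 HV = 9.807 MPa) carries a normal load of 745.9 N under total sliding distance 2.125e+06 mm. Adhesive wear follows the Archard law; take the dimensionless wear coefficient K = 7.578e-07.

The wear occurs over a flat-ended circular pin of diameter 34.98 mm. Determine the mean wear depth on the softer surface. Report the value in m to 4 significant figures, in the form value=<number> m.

The intermediates are shown rounded; every step runs at exact precision — rounded once at the end: four significant digits.
Convert: The distance L = 2.125e+06 mm = 2125 m.
Convert: Hardness H = 625.4 HV × 9.807 MPa/HV = 6133 MPa = 6.133e+09 Pa.
Convert: Pin diameter d = 34.98 mm = 0.03498 m. Contact area A = π·d²/4 = π·(0.03498 m)²/4 = 9.610e-04 m².
Collected in SI base units: W = 745.9 N, H = 6.133e+09 Pa, K = 7.578e-07.
Apply Archard: V = K·W·L/H = 7.578e-07 · 745.9 · 2125 / 6.133e+09 = 1.958e-10 m³.
Mean depth h = V/A = 1.958e-10 / 9.610e-04 = 2.038e-07 m.

value=2.038e-07 m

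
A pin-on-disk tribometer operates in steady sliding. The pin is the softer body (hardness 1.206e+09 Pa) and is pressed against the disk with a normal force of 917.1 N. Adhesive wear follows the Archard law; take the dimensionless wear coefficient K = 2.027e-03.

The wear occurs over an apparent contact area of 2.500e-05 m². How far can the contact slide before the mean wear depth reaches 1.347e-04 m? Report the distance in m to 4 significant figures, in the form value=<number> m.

Quoted intermediates are rounded. Every step carries full precision — a lone final rounding to 4 significant figures.
Restated in SI base units: W = 917.1 N, H = 1.206e+09 Pa, K = 2.027e-03.
At the depth limit, V_lim = h_lim·A = 1.347e-04 · 2.500e-05 = 3.368e-09 m³.
Life L = V_lim·H/(K·W) = 3.368e-09 · 1.206e+09 / (2.027e-03 · 917.1) = 2.185 m.

value=2.185 m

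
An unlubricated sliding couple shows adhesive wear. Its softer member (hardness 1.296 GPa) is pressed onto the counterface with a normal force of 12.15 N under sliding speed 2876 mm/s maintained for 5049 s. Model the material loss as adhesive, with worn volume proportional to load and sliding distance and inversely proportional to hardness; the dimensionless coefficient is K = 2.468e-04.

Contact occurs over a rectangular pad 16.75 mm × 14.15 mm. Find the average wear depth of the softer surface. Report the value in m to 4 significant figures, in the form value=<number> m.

Intermediates are shown rounded; the computation maintains exact precision — one last rounding: four significant digits.
Convert: Sliding speed v = 2876 mm/s = 2.876 m/s. Distance L = v·t = 2.876 m/s × 5049 s = 1.452e+04 m.
Convert: Hardness H = 1.296 GPa = 1.296e+09 Pa.
Convert: Pad sides 16.75 mm × 14.15 mm = 0.01675 m × 0.01415 m. Contact area A = 0.01675 m × 0.01415 m = 2.370e-04 m².
SI base units throughout: W = 12.15 N, H = 1.296e+09 Pa, K = 2.468e-04.
Archard volume V = K·W·L/H = 2.468e-04 · 12.15 · 1.452e+04 / 1.296e+09 = 3.360e-08 m³.
Depth of wear h = V/A = 3.360e-08 / 2.370e-04 = 1.418e-04 m.

value=1.418e-04 m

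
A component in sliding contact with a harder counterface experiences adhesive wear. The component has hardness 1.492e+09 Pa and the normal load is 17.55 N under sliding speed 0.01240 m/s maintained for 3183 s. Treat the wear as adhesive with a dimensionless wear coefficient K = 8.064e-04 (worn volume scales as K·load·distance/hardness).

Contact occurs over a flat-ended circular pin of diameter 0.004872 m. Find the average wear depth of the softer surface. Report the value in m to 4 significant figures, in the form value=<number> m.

Intermediates are displayed rounded. The computation holds full float precision. Rounded just once: 4 significant figures.
The distance L = v·t = 0.01240 m/s × 3183 s = 39.47 m.
Contact area A = π·d²/4 = π·(0.004872 m)²/4 = 1.864e-05 m².
Expressed in SI base units: W = 17.55 N, H = 1.492e+09 Pa, K = 8.064e-04.
Worn volume V = K·W·L/H = 8.064e-04 · 17.55 · 39.47 / 1.492e+09 = 3.744e-10 m³.
Average depth h = V/A = 3.744e-10 / 1.864e-05 = 2.008e-05 m.

value=2.008e-05 m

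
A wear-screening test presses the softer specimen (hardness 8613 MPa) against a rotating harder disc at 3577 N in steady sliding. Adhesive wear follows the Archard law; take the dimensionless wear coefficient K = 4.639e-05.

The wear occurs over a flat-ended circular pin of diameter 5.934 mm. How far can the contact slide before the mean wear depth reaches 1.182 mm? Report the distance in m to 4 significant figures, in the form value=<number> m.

Quoted intermediates are rounded. All working math carries full precision. Rounded once at the end: 4 significant figures.
Hardness H = 8613 MPa = 8.613e+09 Pa.
Pin diameter d = 5.934 mm = 0.005934 m. Contact area A = π·d²/4 = π·(0.005934 m)²/4 = 2.766e-05 m².
Depth limit h_lim = 1.182 mm = 0.001182 m.
In SI base units: W = 3577 N, H = 8.613e+09 Pa, K = 4.639e-05.
Wearable volume V_lim = h_lim·A = 0.001182 · 2.766e-05 = 3.269e-08 m³.
Sliding life L = V_lim·H/(K·W) = 3.269e-08 · 8.613e+09 / (4.639e-05 · 3577) = 1697 m.

value=1697 m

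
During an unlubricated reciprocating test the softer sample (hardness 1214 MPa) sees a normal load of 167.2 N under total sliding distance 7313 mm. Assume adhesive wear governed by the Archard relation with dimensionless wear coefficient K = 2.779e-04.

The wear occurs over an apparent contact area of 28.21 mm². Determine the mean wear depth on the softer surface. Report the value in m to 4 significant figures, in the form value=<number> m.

Each operation holds full precision — printed values are rounded; one last rounding: four significant digits.
Convert: Total distance L = 7313 mm = 7.313 m.
Convert: Hardness H = 1214 MPa = 1.214e+09 Pa.
Convert: Contact area A = 28.21 mm² = 2.821e-05 m².
Collected in SI base units: W = 167.2 N, H = 1.214e+09 Pa, K = 2.779e-04.
Archard relation: V = K·W·L/H = 2.779e-04 · 167.2 · 7.313 / 1.214e+09 = 2.799e-10 m³.
Depth h = V/A = 2.799e-10 / 2.821e-05 = 9.922e-06 m.

value=9.922e-06 m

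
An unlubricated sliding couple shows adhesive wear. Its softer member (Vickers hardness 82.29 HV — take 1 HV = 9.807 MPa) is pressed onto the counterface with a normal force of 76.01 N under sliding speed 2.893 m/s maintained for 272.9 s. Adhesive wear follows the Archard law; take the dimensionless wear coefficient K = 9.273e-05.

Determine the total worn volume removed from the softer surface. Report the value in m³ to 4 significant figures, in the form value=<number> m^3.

All arithmetic maintains full float precision. The intermediates are displayed rounded — rounded just once, at 4 significant digits.
Path length L = v·t = 2.893 m/s × 272.9 s = 789.5 m.
Hardness H = 82.29 HV × 9.807 MPa/HV = 807.0 MPa = 8.070e+08 Pa.
Collected in SI base units: W = 76.01 N, H = 8.070e+08 Pa, K = 9.273e-05.
Archard volume V = K·W·L/H = 9.273e-05 · 76.01 · 789.5 / 8.070e+08 = 6.895e-09 m³.

value=6.895e-09 m^3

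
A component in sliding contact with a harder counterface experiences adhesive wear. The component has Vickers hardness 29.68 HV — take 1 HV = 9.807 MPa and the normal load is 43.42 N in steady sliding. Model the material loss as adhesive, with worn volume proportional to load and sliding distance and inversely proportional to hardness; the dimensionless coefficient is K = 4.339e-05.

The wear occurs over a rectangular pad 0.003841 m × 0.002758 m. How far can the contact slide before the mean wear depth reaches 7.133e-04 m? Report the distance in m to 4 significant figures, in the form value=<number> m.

The algebra maintains full precision, and intermediates appear rounded. Rounded once at the end: four significant figures.
Hardness H = 29.68 HV × 9.807 MPa/HV = 291.1 MPa = 2.911e+08 Pa.
Contact area A = 0.003841 m × 0.002758 m = 1.059e-05 m².
Expressed in SI base units: W = 43.42 N, H = 2.911e+08 Pa, K = 4.339e-05.
At the depth limit, V_lim = h_lim·A = 7.133e-04 · 1.059e-05 = 7.556e-09 m³.
Life L = V_lim·H/(K·W) = 7.556e-09 · 2.911e+08 / (4.339e-05 · 43.42) = 1167 m.

value=1167 m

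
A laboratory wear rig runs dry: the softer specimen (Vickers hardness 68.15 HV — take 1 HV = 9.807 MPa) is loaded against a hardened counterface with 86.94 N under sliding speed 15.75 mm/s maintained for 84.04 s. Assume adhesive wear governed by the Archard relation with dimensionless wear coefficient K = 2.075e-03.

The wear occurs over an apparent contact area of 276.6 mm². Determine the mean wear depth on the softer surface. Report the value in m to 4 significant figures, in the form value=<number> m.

value=1.292e-06 m

Quoted intermediates are rounded — all arithmetic holds exact precision; rounded just once: four significant figures.
Sliding speed v = 15.75 mm/s = 0.01575 m/s. Distance covered L = v·t = 0.01575 m/s × 84.04 s = 1.324 m.
Hardness H = 68.15 HV × 9.807 MPa/HV = 668.3 MPa = 6.683e+08 Pa.
Contact area A = 276.6 mm² = 2.766e-04 m².
Restated in SI base units: W = 86.94 N, H = 6.683e+08 Pa, K = 2.075e-03.
Apply Archard: V = K·W·L/H = 2.075e-03 · 86.94 · 1.324 / 6.683e+08 = 3.573e-10 m³.
Mean wear depth h = V/A = 3.573e-10 / 2.766e-04 = 1.292e-06 m.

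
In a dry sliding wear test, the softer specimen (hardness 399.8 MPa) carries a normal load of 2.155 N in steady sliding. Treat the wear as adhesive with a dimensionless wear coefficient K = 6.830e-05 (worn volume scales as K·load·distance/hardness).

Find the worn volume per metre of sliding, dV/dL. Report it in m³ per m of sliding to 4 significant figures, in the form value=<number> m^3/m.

Quoted intermediates are rounded. Every step keeps exact precision; a lone final rounding, at 4 significant digits.
Hardness H = 399.8 MPa = 3.998e+08 Pa.
Expressed in SI base units: W = 2.155 N, H = 3.998e+08 Pa, K = 6.830e-05.
Rate of wear dV/dL = K·W/H (independent of L): 6.830e-05 · 2.155 / 3.998e+08 = 3.682e-13 m³/m.

value=3.682e-13 m^3/m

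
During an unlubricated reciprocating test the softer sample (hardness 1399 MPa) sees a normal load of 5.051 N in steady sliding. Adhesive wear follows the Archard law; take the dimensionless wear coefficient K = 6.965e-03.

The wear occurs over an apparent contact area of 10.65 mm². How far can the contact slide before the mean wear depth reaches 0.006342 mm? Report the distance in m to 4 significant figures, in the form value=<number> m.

value=2.686 m

The algebra keeps exact precision; intermediate values are displayed rounded. Rounded once at the end, at four significant digits.
Convert: Hardness H = 1399 MPa = 1.399e+09 Pa.
Convert: Contact area A = 10.65 mm² = 1.065e-05 m².
Convert: Depth limit h_lim = 0.006342 mm = 6.342e-06 m.
Restated in SI base units: W = 5.051 N, H = 1.399e+09 Pa, K = 6.965e-03.
Allowed volume V_lim = h_lim·A = 6.342e-06 · 1.065e-05 = 6.754e-11 m³.
Sliding life L = V_lim·H/(K·W) = 6.754e-11 · 1.399e+09 / (6.965e-03 · 5.051) = 2.686 m.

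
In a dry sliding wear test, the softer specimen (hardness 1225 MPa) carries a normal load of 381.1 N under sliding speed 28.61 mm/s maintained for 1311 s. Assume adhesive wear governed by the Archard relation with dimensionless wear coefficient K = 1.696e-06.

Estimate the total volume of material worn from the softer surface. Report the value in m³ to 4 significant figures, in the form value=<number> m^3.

value=1.979e-11 m^3

The algebra carries exact precision, and intermediate values are shown rounded — a lone final rounding: 4 significant figures.
Sliding speed v = 28.61 mm/s = 0.02861 m/s. The distance L = v·t = 0.02861 m/s × 1311 s = 37.51 m.
Hardness H = 1225 MPa = 1.225e+09 Pa.
In SI base units, W = 381.1 N, H = 1.225e+09 Pa, K = 1.696e-06.
Apply Archard: V = K·W·L/H = 1.696e-06 · 381.1 · 37.51 / 1.225e+09 = 1.979e-11 m³.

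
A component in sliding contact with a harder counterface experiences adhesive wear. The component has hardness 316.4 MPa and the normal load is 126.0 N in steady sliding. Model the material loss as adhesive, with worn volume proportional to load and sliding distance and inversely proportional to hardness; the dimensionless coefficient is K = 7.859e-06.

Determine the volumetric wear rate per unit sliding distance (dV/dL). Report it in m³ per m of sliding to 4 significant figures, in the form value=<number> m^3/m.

value=3.130e-12 m^3/m

Intermediate values are printed rounded — each operation keeps exact precision — a single final rounding: four significant figures.
Hardness H = 316.4 MPa = 3.164e+08 Pa.
Restated in SI base units: W = 126.0 N, H = 3.164e+08 Pa, K = 7.859e-06.
Sliding wear rate dV/dL = K·W/H — distance-free: 7.859e-06 · 126.0 / 3.164e+08 = 3.130e-12 m³/m.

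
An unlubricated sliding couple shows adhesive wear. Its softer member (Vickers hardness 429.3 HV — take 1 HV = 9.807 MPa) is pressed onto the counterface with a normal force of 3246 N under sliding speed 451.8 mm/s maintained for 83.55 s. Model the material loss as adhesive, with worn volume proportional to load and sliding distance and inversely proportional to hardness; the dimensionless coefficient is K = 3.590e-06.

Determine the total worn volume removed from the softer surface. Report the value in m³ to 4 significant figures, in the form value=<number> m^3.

The intermediates are printed rounded — the algebra runs at exact precision — a single final rounding to 4 significant digits.
Sliding speed v = 451.8 mm/s = 0.4518 m/s. Path length L = v·t = 0.4518 m/s × 83.55 s = 37.75 m.
Hardness H = 429.3 HV × 9.807 MPa/HV = 4210 MPa = 4.210e+09 Pa.
In SI base units, W = 3246 N, H = 4.210e+09 Pa, K = 3.590e-06.
Apply Archard: V = K·W·L/H = 3.590e-06 · 3246 · 37.75 / 4.210e+09 = 1.045e-10 m³.

value=1.045e-10 m^3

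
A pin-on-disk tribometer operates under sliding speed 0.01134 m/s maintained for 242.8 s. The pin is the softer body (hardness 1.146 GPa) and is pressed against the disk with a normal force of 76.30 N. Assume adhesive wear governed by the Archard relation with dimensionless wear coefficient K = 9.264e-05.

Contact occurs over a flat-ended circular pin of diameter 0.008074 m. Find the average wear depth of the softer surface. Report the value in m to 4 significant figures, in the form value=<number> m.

Quoted intermediates are rounded. All working math keeps full float precision; one final rounding: four significant digits.
Distance L = v·t = 0.01134 m/s × 242.8 s = 2.753 m.
Hardness H = 1.146 GPa = 1.146e+09 Pa.
Contact area A = π·d²/4 = π·(0.008074 m)²/4 = 5.120e-05 m².
In SI base units: W = 76.30 N, H = 1.146e+09 Pa, K = 9.264e-05.
Volume removed: V = K·W·L/H = 9.264e-05 · 76.30 · 2.753 / 1.146e+09 = 1.698e-11 m³.
Mean wear depth h = V/A = 1.698e-11 / 5.120e-05 = 3.317e-07 m.

value=3.317e-07 m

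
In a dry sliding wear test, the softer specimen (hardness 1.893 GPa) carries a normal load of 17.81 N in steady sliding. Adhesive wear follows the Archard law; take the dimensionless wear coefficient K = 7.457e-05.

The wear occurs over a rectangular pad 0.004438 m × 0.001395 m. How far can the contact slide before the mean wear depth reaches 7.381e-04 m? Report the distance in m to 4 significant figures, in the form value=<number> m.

The computation maintains full float precision — intermediate values are shown rounded, and rounded just once: four significant figures.
Hardness H = 1.893 GPa = 1.893e+09 Pa.
Contact area A = 0.004438 m × 0.001395 m = 6.191e-06 m².
In SI base units, W = 17.81 N, H = 1.893e+09 Pa, K = 7.457e-05.
Allowed volume V_lim = h_lim·A = 7.381e-04 · 6.191e-06 = 4.570e-09 m³.
Life L = V_lim·H/(K·W) = 4.570e-09 · 1.893e+09 / (7.457e-05 · 17.81) = 6513 m.

value=6513 m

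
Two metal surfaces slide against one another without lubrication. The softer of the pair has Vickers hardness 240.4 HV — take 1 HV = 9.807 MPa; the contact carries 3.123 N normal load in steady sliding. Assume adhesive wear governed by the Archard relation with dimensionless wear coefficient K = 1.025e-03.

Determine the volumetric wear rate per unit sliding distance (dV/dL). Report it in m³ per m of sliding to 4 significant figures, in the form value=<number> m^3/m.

value=1.358e-12 m^3/m

Intermediate values are printed rounded. All arithmetic runs at full float precision; a single final rounding, at 4 significant figures.
Convert: Hardness H = 240.4 HV × 9.807 MPa/HV = 2358 MPa = 2.358e+09 Pa.
In SI base units, W = 3.123 N, H = 2.358e+09 Pa, K = 1.025e-03.
The wear rate dV/dL = K·W/H (independent of L): 1.025e-03 · 3.123 / 2.358e+09 = 1.358e-12 m³/m.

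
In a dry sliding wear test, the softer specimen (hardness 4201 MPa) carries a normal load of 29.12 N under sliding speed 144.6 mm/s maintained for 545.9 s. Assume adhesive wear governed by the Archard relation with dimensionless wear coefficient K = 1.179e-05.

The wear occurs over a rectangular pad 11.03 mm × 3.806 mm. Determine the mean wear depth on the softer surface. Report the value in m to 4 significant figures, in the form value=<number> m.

Every step carries exact precision; shown intermediates are rounded, and one last rounding, at four significant figures.
Convert: Sliding speed v = 144.6 mm/s = 0.1446 m/s. Sliding distance L = v·t = 0.1446 m/s × 545.9 s = 78.94 m.
Convert: Hardness H = 4201 MPa = 4.201e+09 Pa.
Convert: Pad sides 11.03 mm × 3.806 mm = 0.01103 m × 0.003806 m. Contact area A = 0.01103 m × 0.003806 m = 4.198e-05 m².
SI base units throughout: W = 29.12 N, H = 4.201e+09 Pa, K = 1.179e-05.
Apply Archard: V = K·W·L/H = 1.179e-05 · 29.12 · 78.94 / 4.201e+09 = 6.451e-12 m³.
Average depth h = V/A = 6.451e-12 / 4.198e-05 = 1.537e-07 m.

value=1.537e-07 m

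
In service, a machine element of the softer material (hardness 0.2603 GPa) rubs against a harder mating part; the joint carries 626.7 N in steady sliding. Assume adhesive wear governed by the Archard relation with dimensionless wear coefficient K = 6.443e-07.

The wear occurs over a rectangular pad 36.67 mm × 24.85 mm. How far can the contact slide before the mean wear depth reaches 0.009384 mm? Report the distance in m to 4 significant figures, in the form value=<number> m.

value=5513 m

The computation keeps full precision. Intermediates are displayed rounded; one final rounding, at 4 significant digits.
Hardness H = 0.2603 GPa = 2.603e+08 Pa.
Pad sides 36.67 mm × 24.85 mm = 0.03667 m × 0.02485 m. Contact area A = 0.03667 m × 0.02485 m = 9.112e-04 m².
Depth limit h_lim = 0.009384 mm = 9.384e-06 m.
As SI base values: W = 626.7 N, H = 2.603e+08 Pa, K = 6.443e-07.
Volume at the limit: V_lim = h_lim·A = 9.384e-06 · 9.112e-04 = 8.551e-09 m³.
So the life L = V_lim·H/(K·W) = 8.551e-09 · 2.603e+08 / (6.443e-07 · 626.7) = 5513 m.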